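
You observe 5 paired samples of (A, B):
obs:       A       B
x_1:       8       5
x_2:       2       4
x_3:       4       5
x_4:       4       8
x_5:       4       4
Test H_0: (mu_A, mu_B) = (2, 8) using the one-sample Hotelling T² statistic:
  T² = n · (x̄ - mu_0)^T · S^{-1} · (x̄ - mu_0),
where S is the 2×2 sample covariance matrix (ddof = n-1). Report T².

Step 1 — sample mean vector:
  mean(A) = (8 + 2 + 4 + 4 + 4) / 5 = 22/5 = 4.4
  mean(B) = (5 + 4 + 5 + 8 + 4) / 5 = 26/5 = 5.2
  x̄ = (4.4, 5.2),  deviation x̄ - mu_0 = (4.4, 5.2) - (2, 8) = (2.4, -2.8).

Step 2 — sample covariance matrix, S[i,j] = (1/(n-1)) · Σ_k (x_{k,i} - mean_i) · (x_{k,j} - mean_j), divisor n-1 = 4:
  S[A,A] = ((3.6)·(3.6) + (-2.4)·(-2.4) + (-0.4)·(-0.4) + (-0.4)·(-0.4) + (-0.4)·(-0.4)) / 4 = 19.2/4 = 4.8
  S[A,B] = ((3.6)·(-0.2) + (-2.4)·(-1.2) + (-0.4)·(-0.2) + (-0.4)·(2.8) + (-0.4)·(-1.2)) / 4 = 1.6/4 = 0.4
  S[B,B] = ((-0.2)·(-0.2) + (-1.2)·(-1.2) + (-0.2)·(-0.2) + (2.8)·(2.8) + (-1.2)·(-1.2)) / 4 = 10.8/4 = 2.7
  S = [[4.8, 0.4],
 [0.4, 2.7]].

Step 3 — invert S. det(S) = 4.8·2.7 - (0.4)² = 12.8.
  S^{-1} = (1/det) · [[d, -b], [-b, a]] = [[0.2109, -0.0312],
 [-0.0312, 0.375]].

Step 4 — quadratic form (x̄ - mu_0)^T · S^{-1} · (x̄ - mu_0):
  S^{-1} · (x̄ - mu_0) = (0.5938, -1.125),
  (x̄ - mu_0)^T · [...] = (2.4)·(0.5938) + (-2.8)·(-1.125) = 4.575.

Step 5 — scale by n: T² = 5 · 4.575 = 22.875.

T² ≈ 22.875


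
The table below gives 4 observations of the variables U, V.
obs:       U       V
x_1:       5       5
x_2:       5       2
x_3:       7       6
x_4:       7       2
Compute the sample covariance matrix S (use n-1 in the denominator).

Step 1 — column means:
  mean(U) = (5 + 5 + 7 + 7) / 4 = 24/4 = 6
  mean(V) = (5 + 2 + 6 + 2) / 4 = 15/4 = 3.75

Step 2 — sample covariance S[i,j] = (1/(n-1)) · Σ_k (x_{k,i} - mean_i) · (x_{k,j} - mean_j), with n-1 = 3.
  S[U,U] = ((-1)·(-1) + (-1)·(-1) + (1)·(1) + (1)·(1)) / 3 = 4/3 = 1.3333
  S[U,V] = ((-1)·(1.25) + (-1)·(-1.75) + (1)·(2.25) + (1)·(-1.75)) / 3 = 1/3 = 0.3333
  S[V,V] = ((1.25)·(1.25) + (-1.75)·(-1.75) + (2.25)·(2.25) + (-1.75)·(-1.75)) / 3 = 12.75/3 = 4.25

S is symmetric (S[j,i] = S[i,j]). Assembling:

S = [[1.3333, 0.3333],
 [0.3333, 4.25]]


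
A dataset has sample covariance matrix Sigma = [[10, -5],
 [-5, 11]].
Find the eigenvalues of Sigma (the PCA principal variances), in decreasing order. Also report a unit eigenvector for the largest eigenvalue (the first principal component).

Step 1 — characteristic polynomial of 2×2 Sigma:
  det(Sigma - λI) = λ² - trace · λ + det = 0.
  trace = 10 + 11 = 21, det = 10·11 - (-5)² = 85.
Step 2 — discriminant:
  Δ = trace² - 4·det = 441 - 340 = 101.
Step 3 — eigenvalues:
  λ = (trace ± √Δ)/2 = (21 ± 10.0499)/2,
  λ_1 = 15.5249,  λ_2 = 5.4751.

Step 4 — unit eigenvector for λ_1: solve (Sigma - λ_1 I)v = 0. First row:
  (10 - 15.5249)·v_x + (-5)·v_y = 0, i.e. (-5.5249)·v_x + (-5)·v_y = 0,
  so v ∝ (b, λ_1 - a) = (-5, 5.5249); multiply by -1 so the first entry is positive: u = (5, -5.5249).
  ||u|| = √((5)² + (-5.5249)²) = √(55.5249) ≈ 7.4515,
  v_1 = u/||u|| ≈ (0.671, -0.7415) (||v_1|| = 1).

λ_1 = 15.5249,  λ_2 = 5.4751;  v_1 ≈ (0.671, -0.7415)


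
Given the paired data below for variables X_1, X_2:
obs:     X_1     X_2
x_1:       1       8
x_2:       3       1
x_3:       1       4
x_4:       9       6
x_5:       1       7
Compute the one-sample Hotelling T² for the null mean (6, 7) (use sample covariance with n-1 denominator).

Step 1 — sample mean vector:
  mean(X_1) = (1 + 3 + 1 + 9 + 1) / 5 = 15/5 = 3
  mean(X_2) = (8 + 1 + 4 + 6 + 7) / 5 = 26/5 = 5.2
  x̄ = (3, 5.2),  deviation x̄ - mu_0 = (3, 5.2) - (6, 7) = (-3, -1.8).

Step 2 — sample covariance matrix, S[i,j] = (1/(n-1)) · Σ_k (x_{k,i} - mean_i) · (x_{k,j} - mean_j), divisor n-1 = 4:
  S[X_1,X_1] = ((-2)·(-2) + (0)·(0) + (-2)·(-2) + (6)·(6) + (-2)·(-2)) / 4 = 48/4 = 12
  S[X_1,X_2] = ((-2)·(2.8) + (0)·(-4.2) + (-2)·(-1.2) + (6)·(0.8) + (-2)·(1.8)) / 4 = -2/4 = -0.5
  S[X_2,X_2] = ((2.8)·(2.8) + (-4.2)·(-4.2) + (-1.2)·(-1.2) + (0.8)·(0.8) + (1.8)·(1.8)) / 4 = 30.8/4 = 7.7
  S = [[12, -0.5],
 [-0.5, 7.7]].

Step 3 — invert S. det(S) = 12·7.7 - (-0.5)² = 92.15.
  S^{-1} = (1/det) · [[d, -b], [-b, a]] = [[0.0836, 0.0054],
 [0.0054, 0.1302]].

Step 4 — quadratic form (x̄ - mu_0)^T · S^{-1} · (x̄ - mu_0):
  S^{-1} · (x̄ - mu_0) = (-0.2604, -0.2507),
  (x̄ - mu_0)^T · [...] = (-3)·(-0.2604) + (-1.8)·(-0.2507) = 1.2326.

Step 5 — scale by n: T² = 5 · 1.2326 = 6.1628.

T² ≈ 6.1628


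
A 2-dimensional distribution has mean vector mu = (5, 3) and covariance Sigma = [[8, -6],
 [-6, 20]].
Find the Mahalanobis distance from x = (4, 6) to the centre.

Step 1 — centre the observation: (x - mu) = (-1, 3).

Step 2 — invert Sigma. det(Sigma) = 8·20 - (-6)² = 124.
  Sigma^{-1} = (1/det) · [[d, -b], [-b, a]] = [[0.1613, 0.0484],
 [0.0484, 0.0645]].

Step 3 — form the quadratic (x - mu)^T · Sigma^{-1} · (x - mu):
  Sigma^{-1} · (x - mu) = (-0.0161, 0.1452).
  (x - mu)^T · [Sigma^{-1} · (x - mu)] = (-1)·(-0.0161) + (3)·(0.1452) = 0.4516.

Step 4 — take square root: d = √(0.4516) ≈ 0.672.

d(x, mu) = √(0.4516) ≈ 0.672


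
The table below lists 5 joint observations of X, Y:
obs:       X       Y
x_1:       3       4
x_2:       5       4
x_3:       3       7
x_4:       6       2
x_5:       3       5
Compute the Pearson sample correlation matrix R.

Step 1 — column means:
  mean(X) = (3 + 5 + 3 + 6 + 3) / 5 = 20/5 = 4
  mean(Y) = (4 + 4 + 7 + 2 + 5) / 5 = 22/5 = 4.4

Step 2 — sample variances and covariances s[i,j] = (1/(n-1)) · Σ_k (x_{k,i} - mean_i) · (x_{k,j} - mean_j), with n-1 = 4:
  s[X,X] = ((-1)·(-1) + (1)·(1) + (-1)·(-1) + (2)·(2) + (-1)·(-1)) / 4 = 8/4 = 2
  s[X,Y] = ((-1)·(-0.4) + (1)·(-0.4) + (-1)·(2.6) + (2)·(-2.4) + (-1)·(0.6)) / 4 = -8/4 = -2
  s[Y,Y] = ((-0.4)·(-0.4) + (-0.4)·(-0.4) + (2.6)·(2.6) + (-2.4)·(-2.4) + (0.6)·(0.6)) / 4 = 13.2/4 = 3.3
  Sample standard deviations s_i = √(s[i,i]):
  s(X) = √(2) = 1.4142
  s(Y) = √(3.3) = 1.8166

Step 3 — r_{ij} = s_{ij} / (s_i · s_j):
  r[X,X] = 1 (diagonal).
  r[X,Y] = -2 / (1.4142 · 1.8166) = -2 / 2.569 = -0.7785
  r[Y,Y] = 1 (diagonal).

R is symmetric with unit diagonal. Assembling:

R = [[1, -0.7785],
 [-0.7785, 1]]


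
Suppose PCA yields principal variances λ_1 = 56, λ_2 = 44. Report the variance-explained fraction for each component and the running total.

Step 1 — total variance = trace(Sigma) = Σ λ_i = 56 + 44 = 100.

Step 2 — fraction explained by component i = λ_i / Σ λ:
  PC1: 56/100 = 0.56
  PC2: 44/100 = 0.44

Step 3 — cumulative fraction after k components = (λ_1 + ... + λ_k) / Σ λ:
  k = 1: 56/100 = 0.56
  k = 2: (56 + 44)/100 = 100/100 = 1

Summary (fraction, with percent):

explained: PC1 0.56 (56%), PC2 0.44 (44%);  cumulative: 0.56, 1


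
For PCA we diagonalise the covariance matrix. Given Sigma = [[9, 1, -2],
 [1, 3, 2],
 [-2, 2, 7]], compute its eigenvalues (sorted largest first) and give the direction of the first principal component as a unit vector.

Step 1 — characteristic polynomial p(λ) = det(λI - Sigma) = λ³ - tr·λ² + c_1·λ - det, where tr = trace, c_1 = sum of the principal 2×2 minors, det = det(Sigma):
  tr = 9 + 3 + 7 = 19,
  c_1 = (9·3 - (1)²) + (9·7 - (-2)²) + (3·7 - (2)²) = 26 + 59 + 17 = 102,
  det = 9·(3·7 - (2)²) - (1)·((1)·7 - (2)·(-2)) + (-2)·((1)·(2) - 3·(-2)) = 9·(17) - (1)·(11) + (-2)·(8) = 126.
  So p(λ) = λ³ - 19λ² + 102λ - 126.
Step 2 — look for an integer root (rational root theorem: any rational root is an integer divisor of 126). Testing λ = 7:
  p(7) = 343 - 931 + 714 - 126 = 0  ✓
  Dividing out (λ - 7): p(λ) = (λ - 7)(λ² - 12λ + 18).
Step 3 — remaining eigenvalues from the quadratic λ² - 12λ + 18 = 0:
  Δ = 12² - 4·18 = 144 - 72 = 72,  λ = (12 ± √72)/2 = (12 ± 8.4853)/2 ≈ 10.2426 or 1.7574.
  Sorted: λ_1 = 10.2426,  λ_2 = 7,  λ_3 = 1.7574  (check: sum = 19 = tr ✓).

Step 4 — unit eigenvector for λ_1 ≈ 10.2426: v spans the null space of (Sigma - λ_1 I), whose rows are
  r_1 = (-1.2426, 1, -2),  r_2 = (1, -7.2426, 2),  r_3 = (-2, 2, -3.2426).
  v is orthogonal to every row, so take v ∝ r_1 × r_2 = ((1)·(2) - (-2)·(-7.2426), (-2)·(1) - (-1.2426)·(2), (-1.2426)·(-7.2426) - (1)·(1)) ≈ (-12.4853, 0.4853, 8).
  Rescale (multiply by -1 so the first nonzero entry is positive): u = (12.4853, -0.4853, -8).
  ||u|| = √((12.4853)² + (-0.4853)² + (-8)²) = √(220.1177) ≈ 14.8364,  v_1 = u/||u|| ≈ (0.8415, -0.0327, -0.5392) (||v_1|| = 1).

λ_1 = 10.2426,  λ_2 = 7,  λ_3 = 1.7574;  v_1 ≈ (0.8415, -0.0327, -0.5392)


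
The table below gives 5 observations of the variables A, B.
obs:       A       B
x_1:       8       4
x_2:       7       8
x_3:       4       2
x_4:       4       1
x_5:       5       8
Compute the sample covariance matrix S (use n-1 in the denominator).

Step 1 — column means:
  mean(A) = (8 + 7 + 4 + 4 + 5) / 5 = 28/5 = 5.6
  mean(B) = (4 + 8 + 2 + 1 + 8) / 5 = 23/5 = 4.6

Step 2 — sample covariance S[i,j] = (1/(n-1)) · Σ_k (x_{k,i} - mean_i) · (x_{k,j} - mean_j), with n-1 = 4.
  S[A,A] = ((2.4)·(2.4) + (1.4)·(1.4) + (-1.6)·(-1.6) + (-1.6)·(-1.6) + (-0.6)·(-0.6)) / 4 = 13.2/4 = 3.3
  S[A,B] = ((2.4)·(-0.6) + (1.4)·(3.4) + (-1.6)·(-2.6) + (-1.6)·(-3.6) + (-0.6)·(3.4)) / 4 = 11.2/4 = 2.8
  S[B,B] = ((-0.6)·(-0.6) + (3.4)·(3.4) + (-2.6)·(-2.6) + (-3.6)·(-3.6) + (3.4)·(3.4)) / 4 = 43.2/4 = 10.8

S is symmetric (S[j,i] = S[i,j]). Assembling:

S = [[3.3, 2.8],
 [2.8, 10.8]]


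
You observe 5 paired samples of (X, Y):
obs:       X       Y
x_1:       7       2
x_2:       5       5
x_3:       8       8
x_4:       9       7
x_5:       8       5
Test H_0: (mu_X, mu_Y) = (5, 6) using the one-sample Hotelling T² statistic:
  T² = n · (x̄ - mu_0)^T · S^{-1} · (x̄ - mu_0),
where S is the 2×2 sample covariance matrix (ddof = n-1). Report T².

Step 1 — sample mean vector:
  mean(X) = (7 + 5 + 8 + 9 + 8) / 5 = 37/5 = 7.4
  mean(Y) = (2 + 5 + 8 + 7 + 5) / 5 = 27/5 = 5.4
  x̄ = (7.4, 5.4),  deviation x̄ - mu_0 = (7.4, 5.4) - (5, 6) = (2.4, -0.6).

Step 2 — sample covariance matrix, S[i,j] = (1/(n-1)) · Σ_k (x_{k,i} - mean_i) · (x_{k,j} - mean_j), divisor n-1 = 4:
  S[X,X] = ((-0.4)·(-0.4) + (-2.4)·(-2.4) + (0.6)·(0.6) + (1.6)·(1.6) + (0.6)·(0.6)) / 4 = 9.2/4 = 2.3
  S[X,Y] = ((-0.4)·(-3.4) + (-2.4)·(-0.4) + (0.6)·(2.6) + (1.6)·(1.6) + (0.6)·(-0.4)) / 4 = 6.2/4 = 1.55
  S[Y,Y] = ((-3.4)·(-3.4) + (-0.4)·(-0.4) + (2.6)·(2.6) + (1.6)·(1.6) + (-0.4)·(-0.4)) / 4 = 21.2/4 = 5.3
  S = [[2.3, 1.55],
 [1.55, 5.3]].

Step 3 — invert S. det(S) = 2.3·5.3 - (1.55)² = 9.7875.
  S^{-1} = (1/det) · [[d, -b], [-b, a]] = [[0.5415, -0.1584],
 [-0.1584, 0.235]].

Step 4 — quadratic form (x̄ - mu_0)^T · S^{-1} · (x̄ - mu_0):
  S^{-1} · (x̄ - mu_0) = (1.3946, -0.5211),
  (x̄ - mu_0)^T · [...] = (2.4)·(1.3946) + (-0.6)·(-0.5211) = 3.6598.

Step 5 — scale by n: T² = 5 · 3.6598 = 18.2989.

T² ≈ 18.2989


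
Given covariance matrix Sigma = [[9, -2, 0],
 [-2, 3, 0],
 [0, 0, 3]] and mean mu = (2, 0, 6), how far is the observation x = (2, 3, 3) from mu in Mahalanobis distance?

Step 1 — centre the observation: (x - mu) = (0, 3, -3).

Step 2 — invert Sigma (cofactor / det for 3×3, or solve directly):
  Sigma^{-1} = [[0.1304, 0.087, 0],
 [0.087, 0.3913, 0],
 [0, 0, 0.3333]].

Step 3 — form the quadratic (x - mu)^T · Sigma^{-1} · (x - mu):
  Sigma^{-1} · (x - mu) = (0.2609, 1.1739, -1).
  (x - mu)^T · [Sigma^{-1} · (x - mu)] = (0)·(0.2609) + (3)·(1.1739) + (-3)·(-1) = 6.5217.

Step 4 — take square root: d = √(6.5217) ≈ 2.5538.

d(x, mu) = √(6.5217) ≈ 2.5538


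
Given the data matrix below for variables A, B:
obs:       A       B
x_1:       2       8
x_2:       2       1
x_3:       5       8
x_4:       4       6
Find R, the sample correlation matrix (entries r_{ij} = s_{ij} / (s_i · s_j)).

Step 1 — column means:
  mean(A) = (2 + 2 + 5 + 4) / 4 = 13/4 = 3.25
  mean(B) = (8 + 1 + 8 + 6) / 4 = 23/4 = 5.75

Step 2 — sample variances and covariances s[i,j] = (1/(n-1)) · Σ_k (x_{k,i} - mean_i) · (x_{k,j} - mean_j), with n-1 = 3:
  s[A,A] = ((-1.25)·(-1.25) + (-1.25)·(-1.25) + (1.75)·(1.75) + (0.75)·(0.75)) / 3 = 6.75/3 = 2.25
  s[A,B] = ((-1.25)·(2.25) + (-1.25)·(-4.75) + (1.75)·(2.25) + (0.75)·(0.25)) / 3 = 7.25/3 = 2.4167
  s[B,B] = ((2.25)·(2.25) + (-4.75)·(-4.75) + (2.25)·(2.25) + (0.25)·(0.25)) / 3 = 32.75/3 = 10.9167
  Sample standard deviations s_i = √(s[i,i]):
  s(A) = √(2.25) = 1.5
  s(B) = √(10.9167) = 3.304

Step 3 — r_{ij} = s_{ij} / (s_i · s_j):
  r[A,A] = 1 (diagonal).
  r[A,B] = 2.4167 / (1.5 · 3.304) = 2.4167 / 4.9561 = 0.4876
  r[B,B] = 1 (diagonal).

R is symmetric with unit diagonal. Assembling:

R = [[1, 0.4876],
 [0.4876, 1]]


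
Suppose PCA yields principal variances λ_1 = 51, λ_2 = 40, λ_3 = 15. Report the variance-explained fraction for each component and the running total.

Step 1 — total variance = trace(Sigma) = Σ λ_i = 51 + 40 + 15 = 106.

Step 2 — fraction explained by component i = λ_i / Σ λ:
  PC1: 51/106 = 0.4811
  PC2: 40/106 = 0.3774
  PC3: 15/106 = 0.1415

Step 3 — cumulative fraction after k components = (λ_1 + ... + λ_k) / Σ λ:
  k = 1: 51/106 = 0.4811
  k = 2: (51 + 40)/106 = 91/106 = 0.8585
  k = 3: (51 + 40 + 15)/106 = 106/106 = 1

Summary (fraction, with percent):

explained: PC1 0.4811 (48.11%), PC2 0.3774 (37.74%), PC3 0.1415 (14.15%);  cumulative: 0.4811, 0.8585, 1


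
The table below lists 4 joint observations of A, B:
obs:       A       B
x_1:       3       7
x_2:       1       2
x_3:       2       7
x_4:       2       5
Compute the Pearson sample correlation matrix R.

Step 1 — column means:
  mean(A) = (3 + 1 + 2 + 2) / 4 = 8/4 = 2
  mean(B) = (7 + 2 + 7 + 5) / 4 = 21/4 = 5.25

Step 2 — sample variances and covariances s[i,j] = (1/(n-1)) · Σ_k (x_{k,i} - mean_i) · (x_{k,j} - mean_j), with n-1 = 3:
  s[A,A] = ((1)·(1) + (-1)·(-1) + (0)·(0) + (0)·(0)) / 3 = 2/3 = 0.6667
  s[A,B] = ((1)·(1.75) + (-1)·(-3.25) + (0)·(1.75) + (0)·(-0.25)) / 3 = 5/3 = 1.6667
  s[B,B] = ((1.75)·(1.75) + (-3.25)·(-3.25) + (1.75)·(1.75) + (-0.25)·(-0.25)) / 3 = 16.75/3 = 5.5833
  Sample standard deviations s_i = √(s[i,i]):
  s(A) = √(0.6667) = 0.8165
  s(B) = √(5.5833) = 2.3629

Step 3 — r_{ij} = s_{ij} / (s_i · s_j):
  r[A,A] = 1 (diagonal).
  r[A,B] = 1.6667 / (0.8165 · 2.3629) = 1.6667 / 1.9293 = 0.8639
  r[B,B] = 1 (diagonal).

R is symmetric with unit diagonal. Assembling:

R = [[1, 0.8639],
 [0.8639, 1]]


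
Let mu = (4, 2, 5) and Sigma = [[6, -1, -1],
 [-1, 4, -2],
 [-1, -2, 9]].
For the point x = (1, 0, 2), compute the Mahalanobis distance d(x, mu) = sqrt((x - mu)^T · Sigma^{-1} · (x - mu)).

Step 1 — centre the observation: (x - mu) = (-3, -2, -3).

Step 2 — invert Sigma (cofactor / det for 3×3, or solve directly):
  Sigma^{-1} = [[0.1829, 0.0629, 0.0343],
 [0.0629, 0.3029, 0.0743],
 [0.0343, 0.0743, 0.1314]].

Step 3 — form the quadratic (x - mu)^T · Sigma^{-1} · (x - mu):
  Sigma^{-1} · (x - mu) = (-0.7771, -1.0171, -0.6457).
  (x - mu)^T · [Sigma^{-1} · (x - mu)] = (-3)·(-0.7771) + (-2)·(-1.0171) + (-3)·(-0.6457) = 6.3029.

Step 4 — take square root: d = √(6.3029) ≈ 2.5105.

d(x, mu) = √(6.3029) ≈ 2.5105


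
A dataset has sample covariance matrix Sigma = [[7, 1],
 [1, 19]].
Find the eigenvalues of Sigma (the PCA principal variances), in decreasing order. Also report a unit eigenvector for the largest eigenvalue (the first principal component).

Step 1 — characteristic polynomial of 2×2 Sigma:
  det(Sigma - λI) = λ² - trace · λ + det = 0.
  trace = 7 + 19 = 26, det = 7·19 - (1)² = 132.
Step 2 — discriminant:
  Δ = trace² - 4·det = 676 - 528 = 148.
Step 3 — eigenvalues:
  λ = (trace ± √Δ)/2 = (26 ± 12.1655)/2,
  λ_1 = 19.0828,  λ_2 = 6.9172.

Step 4 — unit eigenvector for λ_1: solve (Sigma - λ_1 I)v = 0. First row:
  (7 - 19.0828)·v_x + (1)·v_y = 0, i.e. (-12.0828)·v_x + (1)·v_y = 0,
  so v ∝ (b, λ_1 - a) = (1, 12.0828) = u.
  ||u|| = √((1)² + (12.0828)²) = √(146.9932) ≈ 12.1241,
  v_1 = u/||u|| ≈ (0.0825, 0.9966) (||v_1|| = 1).

λ_1 = 19.0828,  λ_2 = 6.9172;  v_1 ≈ (0.0825, 0.9966)


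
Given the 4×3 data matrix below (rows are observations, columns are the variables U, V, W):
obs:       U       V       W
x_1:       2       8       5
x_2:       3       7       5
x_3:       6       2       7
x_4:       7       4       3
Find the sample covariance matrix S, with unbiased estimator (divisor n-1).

Step 1 — column means:
  mean(U) = (2 + 3 + 6 + 7) / 4 = 18/4 = 4.5
  mean(V) = (8 + 7 + 2 + 4) / 4 = 21/4 = 5.25
  mean(W) = (5 + 5 + 7 + 3) / 4 = 20/4 = 5

Step 2 — sample covariance S[i,j] = (1/(n-1)) · Σ_k (x_{k,i} - mean_i) · (x_{k,j} - mean_j), with n-1 = 3.
  S[U,U] = ((-2.5)·(-2.5) + (-1.5)·(-1.5) + (1.5)·(1.5) + (2.5)·(2.5)) / 3 = 17/3 = 5.6667
  S[U,V] = ((-2.5)·(2.75) + (-1.5)·(1.75) + (1.5)·(-3.25) + (2.5)·(-1.25)) / 3 = -17.5/3 = -5.8333
  S[U,W] = ((-2.5)·(0) + (-1.5)·(0) + (1.5)·(2) + (2.5)·(-2)) / 3 = -2/3 = -0.6667
  S[V,V] = ((2.75)·(2.75) + (1.75)·(1.75) + (-3.25)·(-3.25) + (-1.25)·(-1.25)) / 3 = 22.75/3 = 7.5833
  S[V,W] = ((2.75)·(0) + (1.75)·(0) + (-3.25)·(2) + (-1.25)·(-2)) / 3 = -4/3 = -1.3333
  S[W,W] = ((0)·(0) + (0)·(0) + (2)·(2) + (-2)·(-2)) / 3 = 8/3 = 2.6667

S is symmetric (S[j,i] = S[i,j]). Assembling:

S = [[5.6667, -5.8333, -0.6667],
 [-5.8333, 7.5833, -1.3333],
 [-0.6667, -1.3333, 2.6667]]


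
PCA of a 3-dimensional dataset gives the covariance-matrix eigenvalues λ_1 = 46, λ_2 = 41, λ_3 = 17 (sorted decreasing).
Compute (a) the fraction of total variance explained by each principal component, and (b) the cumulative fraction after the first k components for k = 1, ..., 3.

Step 1 — total variance = trace(Sigma) = Σ λ_i = 46 + 41 + 17 = 104.

Step 2 — fraction explained by component i = λ_i / Σ λ:
  PC1: 46/104 = 0.4423
  PC2: 41/104 = 0.3942
  PC3: 17/104 = 0.1635

Step 3 — cumulative fraction after k components = (λ_1 + ... + λ_k) / Σ λ:
  k = 1: 46/104 = 0.4423
  k = 2: (46 + 41)/104 = 87/104 = 0.8365
  k = 3: (46 + 41 + 17)/104 = 104/104 = 1

Summary (fraction, with percent):

explained: PC1 0.4423 (44.23%), PC2 0.3942 (39.42%), PC3 0.1635 (16.35%);  cumulative: 0.4423, 0.8365, 1


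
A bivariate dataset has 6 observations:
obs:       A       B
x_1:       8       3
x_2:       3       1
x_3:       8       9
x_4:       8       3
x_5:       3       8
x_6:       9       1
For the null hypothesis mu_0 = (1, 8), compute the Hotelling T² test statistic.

Step 1 — sample mean vector:
  mean(A) = (8 + 3 + 8 + 8 + 3 + 9) / 6 = 39/6 = 6.5
  mean(B) = (3 + 1 + 9 + 3 + 8 + 1) / 6 = 25/6 = 4.1667
  x̄ = (6.5, 4.1667),  deviation x̄ - mu_0 = (6.5, 4.1667) - (1, 8) = (5.5, -3.8333).

Step 2 — sample covariance matrix, S[i,j] = (1/(n-1)) · Σ_k (x_{k,i} - mean_i) · (x_{k,j} - mean_j), divisor n-1 = 5:
  S[A,A] = ((1.5)·(1.5) + (-3.5)·(-3.5) + (1.5)·(1.5) + (1.5)·(1.5) + (-3.5)·(-3.5) + (2.5)·(2.5)) / 5 = 37.5/5 = 7.5
  S[A,B] = ((1.5)·(-1.1667) + (-3.5)·(-3.1667) + (1.5)·(4.8333) + (1.5)·(-1.1667) + (-3.5)·(3.8333) + (2.5)·(-3.1667)) / 5 = -6.5/5 = -1.3
  S[B,B] = ((-1.1667)·(-1.1667) + (-3.1667)·(-3.1667) + (4.8333)·(4.8333) + (-1.1667)·(-1.1667) + (3.8333)·(3.8333) + (-3.1667)·(-3.1667)) / 5 = 60.8333/5 = 12.1667
  S = [[7.5, -1.3],
 [-1.3, 12.1667]].

Step 3 — invert S. det(S) = 7.5·12.1667 - (-1.3)² = 89.56.
  S^{-1} = (1/det) · [[d, -b], [-b, a]] = [[0.1358, 0.0145],
 [0.0145, 0.0837]].

Step 4 — quadratic form (x̄ - mu_0)^T · S^{-1} · (x̄ - mu_0):
  S^{-1} · (x̄ - mu_0) = (0.6915, -0.2412),
  (x̄ - mu_0)^T · [...] = (5.5)·(0.6915) + (-3.8333)·(-0.2412) = 4.7279.

Step 5 — scale by n: T² = 6 · 4.7279 = 28.3676.

T² ≈ 28.3676


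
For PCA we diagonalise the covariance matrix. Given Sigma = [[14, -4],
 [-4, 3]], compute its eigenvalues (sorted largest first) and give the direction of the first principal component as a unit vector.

Step 1 — characteristic polynomial of 2×2 Sigma:
  det(Sigma - λI) = λ² - trace · λ + det = 0.
  trace = 14 + 3 = 17, det = 14·3 - (-4)² = 26.
Step 2 — discriminant:
  Δ = trace² - 4·det = 289 - 104 = 185.
Step 3 — eigenvalues:
  λ = (trace ± √Δ)/2 = (17 ± 13.6015)/2,
  λ_1 = 15.3007,  λ_2 = 1.6993.

Step 4 — unit eigenvector for λ_1: solve (Sigma - λ_1 I)v = 0. First row:
  (14 - 15.3007)·v_x + (-4)·v_y = 0, i.e. (-1.3007)·v_x + (-4)·v_y = 0,
  so v ∝ (b, λ_1 - a) = (-4, 1.3007); multiply by -1 so the first entry is positive: u = (4, -1.3007).
  ||u|| = √((4)² + (-1.3007)²) = √(17.6919) ≈ 4.2062,
  v_1 = u/||u|| ≈ (0.951, -0.3092) (||v_1|| = 1).

λ_1 = 15.3007,  λ_2 = 1.6993;  v_1 ≈ (0.951, -0.3092)


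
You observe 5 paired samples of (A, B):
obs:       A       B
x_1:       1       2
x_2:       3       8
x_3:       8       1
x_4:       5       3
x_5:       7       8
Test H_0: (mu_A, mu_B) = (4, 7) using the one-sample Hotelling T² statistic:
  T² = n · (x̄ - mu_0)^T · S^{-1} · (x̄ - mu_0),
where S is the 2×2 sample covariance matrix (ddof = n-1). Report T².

Step 1 — sample mean vector:
  mean(A) = (1 + 3 + 8 + 5 + 7) / 5 = 24/5 = 4.8
  mean(B) = (2 + 8 + 1 + 3 + 8) / 5 = 22/5 = 4.4
  x̄ = (4.8, 4.4),  deviation x̄ - mu_0 = (4.8, 4.4) - (4, 7) = (0.8, -2.6).

Step 2 — sample covariance matrix, S[i,j] = (1/(n-1)) · Σ_k (x_{k,i} - mean_i) · (x_{k,j} - mean_j), divisor n-1 = 4:
  S[A,A] = ((-3.8)·(-3.8) + (-1.8)·(-1.8) + (3.2)·(3.2) + (0.2)·(0.2) + (2.2)·(2.2)) / 4 = 32.8/4 = 8.2
  S[A,B] = ((-3.8)·(-2.4) + (-1.8)·(3.6) + (3.2)·(-3.4) + (0.2)·(-1.4) + (2.2)·(3.6)) / 4 = -0.6/4 = -0.15
  S[B,B] = ((-2.4)·(-2.4) + (3.6)·(3.6) + (-3.4)·(-3.4) + (-1.4)·(-1.4) + (3.6)·(3.6)) / 4 = 45.2/4 = 11.3
  S = [[8.2, -0.15],
 [-0.15, 11.3]].

Step 3 — invert S. det(S) = 8.2·11.3 - (-0.15)² = 92.6375.
  S^{-1} = (1/det) · [[d, -b], [-b, a]] = [[0.122, 0.0016],
 [0.0016, 0.0885]].

Step 4 — quadratic form (x̄ - mu_0)^T · S^{-1} · (x̄ - mu_0):
  S^{-1} · (x̄ - mu_0) = (0.0934, -0.2288),
  (x̄ - mu_0)^T · [...] = (0.8)·(0.0934) + (-2.6)·(-0.2288) = 0.6697.

Step 5 — scale by n: T² = 5 · 0.6697 = 3.3485.

T² ≈ 3.3485


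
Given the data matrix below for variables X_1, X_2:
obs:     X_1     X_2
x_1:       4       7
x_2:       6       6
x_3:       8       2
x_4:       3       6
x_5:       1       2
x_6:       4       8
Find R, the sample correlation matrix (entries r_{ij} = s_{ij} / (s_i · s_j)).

Step 1 — column means:
  mean(X_1) = (4 + 6 + 8 + 3 + 1 + 4) / 6 = 26/6 = 4.3333
  mean(X_2) = (7 + 6 + 2 + 6 + 2 + 8) / 6 = 31/6 = 5.1667

Step 2 — sample variances and covariances s[i,j] = (1/(n-1)) · Σ_k (x_{k,i} - mean_i) · (x_{k,j} - mean_j), with n-1 = 5:
  s[X_1,X_1] = ((-0.3333)·(-0.3333) + (1.6667)·(1.6667) + (3.6667)·(3.6667) + (-1.3333)·(-1.3333) + (-3.3333)·(-3.3333) + (-0.3333)·(-0.3333)) / 5 = 29.3333/5 = 5.8667
  s[X_1,X_2] = ((-0.3333)·(1.8333) + (1.6667)·(0.8333) + (3.6667)·(-3.1667) + (-1.3333)·(0.8333) + (-3.3333)·(-3.1667) + (-0.3333)·(2.8333)) / 5 = -2.3333/5 = -0.4667
  s[X_2,X_2] = ((1.8333)·(1.8333) + (0.8333)·(0.8333) + (-3.1667)·(-3.1667) + (0.8333)·(0.8333) + (-3.1667)·(-3.1667) + (2.8333)·(2.8333)) / 5 = 32.8333/5 = 6.5667
  Sample standard deviations s_i = √(s[i,i]):
  s(X_1) = √(5.8667) = 2.4221
  s(X_2) = √(6.5667) = 2.5626

Step 3 — r_{ij} = s_{ij} / (s_i · s_j):
  r[X_1,X_1] = 1 (diagonal).
  r[X_1,X_2] = -0.4667 / (2.4221 · 2.5626) = -0.4667 / 6.2068 = -0.0752
  r[X_2,X_2] = 1 (diagonal).

R is symmetric with unit diagonal. Assembling:

R = [[1, -0.0752],
 [-0.0752, 1]]


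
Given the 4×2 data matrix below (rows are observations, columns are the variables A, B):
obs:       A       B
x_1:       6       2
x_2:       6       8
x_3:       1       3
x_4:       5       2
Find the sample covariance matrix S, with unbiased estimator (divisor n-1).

Step 1 — column means:
  mean(A) = (6 + 6 + 1 + 5) / 4 = 18/4 = 4.5
  mean(B) = (2 + 8 + 3 + 2) / 4 = 15/4 = 3.75

Step 2 — sample covariance S[i,j] = (1/(n-1)) · Σ_k (x_{k,i} - mean_i) · (x_{k,j} - mean_j), with n-1 = 3.
  S[A,A] = ((1.5)·(1.5) + (1.5)·(1.5) + (-3.5)·(-3.5) + (0.5)·(0.5)) / 3 = 17/3 = 5.6667
  S[A,B] = ((1.5)·(-1.75) + (1.5)·(4.25) + (-3.5)·(-0.75) + (0.5)·(-1.75)) / 3 = 5.5/3 = 1.8333
  S[B,B] = ((-1.75)·(-1.75) + (4.25)·(4.25) + (-0.75)·(-0.75) + (-1.75)·(-1.75)) / 3 = 24.75/3 = 8.25

S is symmetric (S[j,i] = S[i,j]). Assembling:

S = [[5.6667, 1.8333],
 [1.8333, 8.25]]


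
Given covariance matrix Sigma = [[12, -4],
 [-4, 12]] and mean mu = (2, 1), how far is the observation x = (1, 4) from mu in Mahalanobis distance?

Step 1 — centre the observation: (x - mu) = (-1, 3).

Step 2 — invert Sigma. det(Sigma) = 12·12 - (-4)² = 128.
  Sigma^{-1} = (1/det) · [[d, -b], [-b, a]] = [[0.0938, 0.0312],
 [0.0312, 0.0938]].

Step 3 — form the quadratic (x - mu)^T · Sigma^{-1} · (x - mu):
  Sigma^{-1} · (x - mu) = (0, 0.25).
  (x - mu)^T · [Sigma^{-1} · (x - mu)] = (-1)·(0) + (3)·(0.25) = 0.75.

Step 4 — take square root: d = √(0.75) ≈ 0.866.

d(x, mu) = √(0.75) ≈ 0.866


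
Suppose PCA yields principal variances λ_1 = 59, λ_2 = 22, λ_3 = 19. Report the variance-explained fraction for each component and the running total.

Step 1 — total variance = trace(Sigma) = Σ λ_i = 59 + 22 + 19 = 100.

Step 2 — fraction explained by component i = λ_i / Σ λ:
  PC1: 59/100 = 0.59
  PC2: 22/100 = 0.22
  PC3: 19/100 = 0.19

Step 3 — cumulative fraction after k components = (λ_1 + ... + λ_k) / Σ λ:
  k = 1: 59/100 = 0.59
  k = 2: (59 + 22)/100 = 81/100 = 0.81
  k = 3: (59 + 22 + 19)/100 = 100/100 = 1

Summary (fraction, with percent):

explained: PC1 0.59 (59%), PC2 0.22 (22%), PC3 0.19 (19%);  cumulative: 0.59, 0.81, 1


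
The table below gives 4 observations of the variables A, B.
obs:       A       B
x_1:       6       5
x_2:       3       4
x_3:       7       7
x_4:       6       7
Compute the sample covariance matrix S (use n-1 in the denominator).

Step 1 — column means:
  mean(A) = (6 + 3 + 7 + 6) / 4 = 22/4 = 5.5
  mean(B) = (5 + 4 + 7 + 7) / 4 = 23/4 = 5.75

Step 2 — sample covariance S[i,j] = (1/(n-1)) · Σ_k (x_{k,i} - mean_i) · (x_{k,j} - mean_j), with n-1 = 3.
  S[A,A] = ((0.5)·(0.5) + (-2.5)·(-2.5) + (1.5)·(1.5) + (0.5)·(0.5)) / 3 = 9/3 = 3
  S[A,B] = ((0.5)·(-0.75) + (-2.5)·(-1.75) + (1.5)·(1.25) + (0.5)·(1.25)) / 3 = 6.5/3 = 2.1667
  S[B,B] = ((-0.75)·(-0.75) + (-1.75)·(-1.75) + (1.25)·(1.25) + (1.25)·(1.25)) / 3 = 6.75/3 = 2.25

S is symmetric (S[j,i] = S[i,j]). Assembling:

S = [[3, 2.1667],
 [2.1667, 2.25]]


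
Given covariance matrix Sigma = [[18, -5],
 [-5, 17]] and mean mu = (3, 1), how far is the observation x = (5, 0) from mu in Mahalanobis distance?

Step 1 — centre the observation: (x - mu) = (2, -1).

Step 2 — invert Sigma. det(Sigma) = 18·17 - (-5)² = 281.
  Sigma^{-1} = (1/det) · [[d, -b], [-b, a]] = [[0.0605, 0.0178],
 [0.0178, 0.0641]].

Step 3 — form the quadratic (x - mu)^T · Sigma^{-1} · (x - mu):
  Sigma^{-1} · (x - mu) = (0.1032, -0.0285).
  (x - mu)^T · [Sigma^{-1} · (x - mu)] = (2)·(0.1032) + (-1)·(-0.0285) = 0.2349.

Step 4 — take square root: d = √(0.2349) ≈ 0.4846.

d(x, mu) = √(0.2349) ≈ 0.4846


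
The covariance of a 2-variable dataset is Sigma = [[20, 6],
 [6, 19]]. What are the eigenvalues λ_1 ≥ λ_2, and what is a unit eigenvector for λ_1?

Step 1 — characteristic polynomial of 2×2 Sigma:
  det(Sigma - λI) = λ² - trace · λ + det = 0.
  trace = 20 + 19 = 39, det = 20·19 - (6)² = 344.
Step 2 — discriminant:
  Δ = trace² - 4·det = 1521 - 1376 = 145.
Step 3 — eigenvalues:
  λ = (trace ± √Δ)/2 = (39 ± 12.0416)/2,
  λ_1 = 25.5208,  λ_2 = 13.4792.

Step 4 — unit eigenvector for λ_1: solve (Sigma - λ_1 I)v = 0. First row:
  (20 - 25.5208)·v_x + (6)·v_y = 0, i.e. (-5.5208)·v_x + (6)·v_y = 0,
  so v ∝ (b, λ_1 - a) = (6, 5.5208) = u.
  ||u|| = √((6)² + (5.5208)²) = √(66.4792) ≈ 8.1535,
  v_1 = u/||u|| ≈ (0.7359, 0.6771) (||v_1|| = 1).

λ_1 = 25.5208,  λ_2 = 13.4792;  v_1 ≈ (0.7359, 0.6771)


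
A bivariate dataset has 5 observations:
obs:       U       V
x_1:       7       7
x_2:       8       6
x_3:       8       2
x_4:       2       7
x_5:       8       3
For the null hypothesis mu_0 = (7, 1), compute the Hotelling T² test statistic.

Step 1 — sample mean vector:
  mean(U) = (7 + 8 + 8 + 2 + 8) / 5 = 33/5 = 6.6
  mean(V) = (7 + 6 + 2 + 7 + 3) / 5 = 25/5 = 5
  x̄ = (6.6, 5),  deviation x̄ - mu_0 = (6.6, 5) - (7, 1) = (-0.4, 4).

Step 2 — sample covariance matrix, S[i,j] = (1/(n-1)) · Σ_k (x_{k,i} - mean_i) · (x_{k,j} - mean_j), divisor n-1 = 4:
  S[U,U] = ((0.4)·(0.4) + (1.4)·(1.4) + (1.4)·(1.4) + (-4.6)·(-4.6) + (1.4)·(1.4)) / 4 = 27.2/4 = 6.8
  S[U,V] = ((0.4)·(2) + (1.4)·(1) + (1.4)·(-3) + (-4.6)·(2) + (1.4)·(-2)) / 4 = -14/4 = -3.5
  S[V,V] = ((2)·(2) + (1)·(1) + (-3)·(-3) + (2)·(2) + (-2)·(-2)) / 4 = 22/4 = 5.5
  S = [[6.8, -3.5],
 [-3.5, 5.5]].

Step 3 — invert S. det(S) = 6.8·5.5 - (-3.5)² = 25.15.
  S^{-1} = (1/det) · [[d, -b], [-b, a]] = [[0.2187, 0.1392],
 [0.1392, 0.2704]].

Step 4 — quadratic form (x̄ - mu_0)^T · S^{-1} · (x̄ - mu_0):
  S^{-1} · (x̄ - mu_0) = (0.4692, 1.0258),
  (x̄ - mu_0)^T · [...] = (-0.4)·(0.4692) + (4)·(1.0258) = 3.9157.

Step 5 — scale by n: T² = 5 · 3.9157 = 19.5785.

T² ≈ 19.5785


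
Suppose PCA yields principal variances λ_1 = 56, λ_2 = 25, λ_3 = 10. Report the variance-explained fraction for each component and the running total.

Step 1 — total variance = trace(Sigma) = Σ λ_i = 56 + 25 + 10 = 91.

Step 2 — fraction explained by component i = λ_i / Σ λ:
  PC1: 56/91 = 0.6154
  PC2: 25/91 = 0.2747
  PC3: 10/91 = 0.1099

Step 3 — cumulative fraction after k components = (λ_1 + ... + λ_k) / Σ λ:
  k = 1: 56/91 = 0.6154
  k = 2: (56 + 25)/91 = 81/91 = 0.8901
  k = 3: (56 + 25 + 10)/91 = 91/91 = 1

Summary (fraction, with percent):

explained: PC1 0.6154 (61.54%), PC2 0.2747 (27.47%), PC3 0.1099 (10.99%);  cumulative: 0.6154, 0.8901, 1


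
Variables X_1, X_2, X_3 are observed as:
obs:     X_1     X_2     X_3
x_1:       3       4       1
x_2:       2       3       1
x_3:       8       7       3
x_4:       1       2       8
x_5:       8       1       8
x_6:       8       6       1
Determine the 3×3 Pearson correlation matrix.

Step 1 — column means:
  mean(X_1) = (3 + 2 + 8 + 1 + 8 + 8) / 6 = 30/6 = 5
  mean(X_2) = (4 + 3 + 7 + 2 + 1 + 6) / 6 = 23/6 = 3.8333
  mean(X_3) = (1 + 1 + 3 + 8 + 8 + 1) / 6 = 22/6 = 3.6667

Step 2 — sample variances and covariances s[i,j] = (1/(n-1)) · Σ_k (x_{k,i} - mean_i) · (x_{k,j} - mean_j), with n-1 = 5:
  s[X_1,X_1] = ((-2)·(-2) + (-3)·(-3) + (3)·(3) + (-4)·(-4) + (3)·(3) + (3)·(3)) / 5 = 56/5 = 11.2
  s[X_1,X_2] = ((-2)·(0.1667) + (-3)·(-0.8333) + (3)·(3.1667) + (-4)·(-1.8333) + (3)·(-2.8333) + (3)·(2.1667)) / 5 = 17/5 = 3.4
  s[X_1,X_3] = ((-2)·(-2.6667) + (-3)·(-2.6667) + (3)·(-0.6667) + (-4)·(4.3333) + (3)·(4.3333) + (3)·(-2.6667)) / 5 = -1/5 = -0.2
  s[X_2,X_2] = ((0.1667)·(0.1667) + (-0.8333)·(-0.8333) + (3.1667)·(3.1667) + (-1.8333)·(-1.8333) + (-2.8333)·(-2.8333) + (2.1667)·(2.1667)) / 5 = 26.8333/5 = 5.3667
  s[X_2,X_3] = ((0.1667)·(-2.6667) + (-0.8333)·(-2.6667) + (3.1667)·(-0.6667) + (-1.8333)·(4.3333) + (-2.8333)·(4.3333) + (2.1667)·(-2.6667)) / 5 = -26.3333/5 = -5.2667
  s[X_3,X_3] = ((-2.6667)·(-2.6667) + (-2.6667)·(-2.6667) + (-0.6667)·(-0.6667) + (4.3333)·(4.3333) + (4.3333)·(4.3333) + (-2.6667)·(-2.6667)) / 5 = 59.3333/5 = 11.8667
  Sample standard deviations s_i = √(s[i,i]):
  s(X_1) = √(11.2) = 3.3466
  s(X_2) = √(5.3667) = 2.3166
  s(X_3) = √(11.8667) = 3.4448

Step 3 — r_{ij} = s_{ij} / (s_i · s_j):
  r[X_1,X_1] = 1 (diagonal).
  r[X_1,X_2] = 3.4 / (3.3466 · 2.3166) = 3.4 / 7.7528 = 0.4385
  r[X_1,X_3] = -0.2 / (3.3466 · 3.4448) = -0.2 / 11.5285 = -0.0173
  r[X_2,X_2] = 1 (diagonal).
  r[X_2,X_3] = -5.2667 / (2.3166 · 3.4448) = -5.2667 / 7.9803 = -0.66
  r[X_3,X_3] = 1 (diagonal).

R is symmetric with unit diagonal. Assembling:

R = [[1, 0.4385, -0.0173],
 [0.4385, 1, -0.66],
 [-0.0173, -0.66, 1]]


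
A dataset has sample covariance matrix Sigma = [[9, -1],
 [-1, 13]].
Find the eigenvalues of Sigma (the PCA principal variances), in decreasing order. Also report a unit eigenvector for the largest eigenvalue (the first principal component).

Step 1 — characteristic polynomial of 2×2 Sigma:
  det(Sigma - λI) = λ² - trace · λ + det = 0.
  trace = 9 + 13 = 22, det = 9·13 - (-1)² = 116.
Step 2 — discriminant:
  Δ = trace² - 4·det = 484 - 464 = 20.
Step 3 — eigenvalues:
  λ = (trace ± √Δ)/2 = (22 ± 4.4721)/2,
  λ_1 = 13.2361,  λ_2 = 8.7639.

Step 4 — unit eigenvector for λ_1: solve (Sigma - λ_1 I)v = 0. First row:
  (9 - 13.2361)·v_x + (-1)·v_y = 0, i.e. (-4.2361)·v_x + (-1)·v_y = 0,
  so v ∝ (b, λ_1 - a) = (-1, 4.2361); multiply by -1 so the first entry is positive: u = (1, -4.2361).
  ||u|| = √((1)² + (-4.2361)²) = √(18.9443) ≈ 4.3525,
  v_1 = u/||u|| ≈ (0.2298, -0.9732) (||v_1|| = 1).

λ_1 = 13.2361,  λ_2 = 8.7639;  v_1 ≈ (0.2298, -0.9732)


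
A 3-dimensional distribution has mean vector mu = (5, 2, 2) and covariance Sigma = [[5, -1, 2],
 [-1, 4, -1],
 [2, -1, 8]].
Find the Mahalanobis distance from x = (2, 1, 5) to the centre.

Step 1 — centre the observation: (x - mu) = (-3, -1, 3).

Step 2 — invert Sigma (cofactor / det for 3×3, or solve directly):
  Sigma^{-1} = [[0.2296, 0.0444, -0.0519],
 [0.0444, 0.2667, 0.0222],
 [-0.0519, 0.0222, 0.1407]].

Step 3 — form the quadratic (x - mu)^T · Sigma^{-1} · (x - mu):
  Sigma^{-1} · (x - mu) = (-0.8889, -0.3333, 0.5556).
  (x - mu)^T · [Sigma^{-1} · (x - mu)] = (-3)·(-0.8889) + (-1)·(-0.3333) + (3)·(0.5556) = 4.6667.

Step 4 — take square root: d = √(4.6667) ≈ 2.1602.

d(x, mu) = √(4.6667) ≈ 2.1602


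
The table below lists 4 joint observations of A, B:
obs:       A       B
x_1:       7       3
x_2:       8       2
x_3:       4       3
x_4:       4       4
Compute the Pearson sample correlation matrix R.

Step 1 — column means:
  mean(A) = (7 + 8 + 4 + 4) / 4 = 23/4 = 5.75
  mean(B) = (3 + 2 + 3 + 4) / 4 = 12/4 = 3

Step 2 — sample variances and covariances s[i,j] = (1/(n-1)) · Σ_k (x_{k,i} - mean_i) · (x_{k,j} - mean_j), with n-1 = 3:
  s[A,A] = ((1.25)·(1.25) + (2.25)·(2.25) + (-1.75)·(-1.75) + (-1.75)·(-1.75)) / 3 = 12.75/3 = 4.25
  s[A,B] = ((1.25)·(0) + (2.25)·(-1) + (-1.75)·(0) + (-1.75)·(1)) / 3 = -4/3 = -1.3333
  s[B,B] = ((0)·(0) + (-1)·(-1) + (0)·(0) + (1)·(1)) / 3 = 2/3 = 0.6667
  Sample standard deviations s_i = √(s[i,i]):
  s(A) = √(4.25) = 2.0616
  s(B) = √(0.6667) = 0.8165

Step 3 — r_{ij} = s_{ij} / (s_i · s_j):
  r[A,A] = 1 (diagonal).
  r[A,B] = -1.3333 / (2.0616 · 0.8165) = -1.3333 / 1.6833 = -0.7921
  r[B,B] = 1 (diagonal).

R is symmetric with unit diagonal. Assembling:

R = [[1, -0.7921],
 [-0.7921, 1]]


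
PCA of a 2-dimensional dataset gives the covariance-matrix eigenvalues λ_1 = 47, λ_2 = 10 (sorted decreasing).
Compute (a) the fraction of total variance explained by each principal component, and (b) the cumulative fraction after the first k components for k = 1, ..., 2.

Step 1 — total variance = trace(Sigma) = Σ λ_i = 47 + 10 = 57.

Step 2 — fraction explained by component i = λ_i / Σ λ:
  PC1: 47/57 = 0.8246
  PC2: 10/57 = 0.1754

Step 3 — cumulative fraction after k components = (λ_1 + ... + λ_k) / Σ λ:
  k = 1: 47/57 = 0.8246
  k = 2: (47 + 10)/57 = 57/57 = 1

Summary (fraction, with percent):

explained: PC1 0.8246 (82.46%), PC2 0.1754 (17.54%);  cumulative: 0.8246, 1


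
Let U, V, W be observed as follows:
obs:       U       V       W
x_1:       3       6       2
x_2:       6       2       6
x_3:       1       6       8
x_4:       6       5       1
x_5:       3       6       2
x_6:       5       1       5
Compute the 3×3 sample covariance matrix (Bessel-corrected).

Step 1 — column means:
  mean(U) = (3 + 6 + 1 + 6 + 3 + 5) / 6 = 24/6 = 4
  mean(V) = (6 + 2 + 6 + 5 + 6 + 1) / 6 = 26/6 = 4.3333
  mean(W) = (2 + 6 + 8 + 1 + 2 + 5) / 6 = 24/6 = 4

Step 2 — sample covariance S[i,j] = (1/(n-1)) · Σ_k (x_{k,i} - mean_i) · (x_{k,j} - mean_j), with n-1 = 5.
  S[U,U] = ((-1)·(-1) + (2)·(2) + (-3)·(-3) + (2)·(2) + (-1)·(-1) + (1)·(1)) / 5 = 20/5 = 4
  S[U,V] = ((-1)·(1.6667) + (2)·(-2.3333) + (-3)·(1.6667) + (2)·(0.6667) + (-1)·(1.6667) + (1)·(-3.3333)) / 5 = -15/5 = -3
  S[U,W] = ((-1)·(-2) + (2)·(2) + (-3)·(4) + (2)·(-3) + (-1)·(-2) + (1)·(1)) / 5 = -9/5 = -1.8
  S[V,V] = ((1.6667)·(1.6667) + (-2.3333)·(-2.3333) + (1.6667)·(1.6667) + (0.6667)·(0.6667) + (1.6667)·(1.6667) + (-3.3333)·(-3.3333)) / 5 = 25.3333/5 = 5.0667
  S[V,W] = ((1.6667)·(-2) + (-2.3333)·(2) + (1.6667)·(4) + (0.6667)·(-3) + (1.6667)·(-2) + (-3.3333)·(1)) / 5 = -10/5 = -2
  S[W,W] = ((-2)·(-2) + (2)·(2) + (4)·(4) + (-3)·(-3) + (-2)·(-2) + (1)·(1)) / 5 = 38/5 = 7.6

S is symmetric (S[j,i] = S[i,j]). Assembling:

S = [[4, -3, -1.8],
 [-3, 5.0667, -2],
 [-1.8, -2, 7.6]]


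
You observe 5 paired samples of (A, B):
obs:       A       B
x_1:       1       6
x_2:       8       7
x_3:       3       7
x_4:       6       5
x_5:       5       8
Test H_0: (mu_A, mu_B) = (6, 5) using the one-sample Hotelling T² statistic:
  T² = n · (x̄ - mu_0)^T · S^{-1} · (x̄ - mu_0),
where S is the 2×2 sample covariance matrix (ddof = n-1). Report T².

Step 1 — sample mean vector:
  mean(A) = (1 + 8 + 3 + 6 + 5) / 5 = 23/5 = 4.6
  mean(B) = (6 + 7 + 7 + 5 + 8) / 5 = 33/5 = 6.6
  x̄ = (4.6, 6.6),  deviation x̄ - mu_0 = (4.6, 6.6) - (6, 5) = (-1.4, 1.6).

Step 2 — sample covariance matrix, S[i,j] = (1/(n-1)) · Σ_k (x_{k,i} - mean_i) · (x_{k,j} - mean_j), divisor n-1 = 4:
  S[A,A] = ((-3.6)·(-3.6) + (3.4)·(3.4) + (-1.6)·(-1.6) + (1.4)·(1.4) + (0.4)·(0.4)) / 4 = 29.2/4 = 7.3
  S[A,B] = ((-3.6)·(-0.6) + (3.4)·(0.4) + (-1.6)·(0.4) + (1.4)·(-1.6) + (0.4)·(1.4)) / 4 = 1.2/4 = 0.3
  S[B,B] = ((-0.6)·(-0.6) + (0.4)·(0.4) + (0.4)·(0.4) + (-1.6)·(-1.6) + (1.4)·(1.4)) / 4 = 5.2/4 = 1.3
  S = [[7.3, 0.3],
 [0.3, 1.3]].

Step 3 — invert S. det(S) = 7.3·1.3 - (0.3)² = 9.4.
  S^{-1} = (1/det) · [[d, -b], [-b, a]] = [[0.1383, -0.0319],
 [-0.0319, 0.7766]].

Step 4 — quadratic form (x̄ - mu_0)^T · S^{-1} · (x̄ - mu_0):
  S^{-1} · (x̄ - mu_0) = (-0.2447, 1.2872),
  (x̄ - mu_0)^T · [...] = (-1.4)·(-0.2447) + (1.6)·(1.2872) = 2.4021.

Step 5 — scale by n: T² = 5 · 2.4021 = 12.0106.

T² ≈ 12.0106


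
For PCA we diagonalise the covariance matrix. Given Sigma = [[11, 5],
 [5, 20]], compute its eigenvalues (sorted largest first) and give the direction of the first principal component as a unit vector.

Step 1 — characteristic polynomial of 2×2 Sigma:
  det(Sigma - λI) = λ² - trace · λ + det = 0.
  trace = 11 + 20 = 31, det = 11·20 - (5)² = 195.
Step 2 — discriminant:
  Δ = trace² - 4·det = 961 - 780 = 181.
Step 3 — eigenvalues:
  λ = (trace ± √Δ)/2 = (31 ± 13.4536)/2,
  λ_1 = 22.2268,  λ_2 = 8.7732.

Step 4 — unit eigenvector for λ_1: solve (Sigma - λ_1 I)v = 0. First row:
  (11 - 22.2268)·v_x + (5)·v_y = 0, i.e. (-11.2268)·v_x + (5)·v_y = 0,
  so v ∝ (b, λ_1 - a) = (5, 11.2268) = u.
  ||u|| = √((5)² + (11.2268)²) = √(151.0413) ≈ 12.2899,
  v_1 = u/||u|| ≈ (0.4068, 0.9135) (||v_1|| = 1).

λ_1 = 22.2268,  λ_2 = 8.7732;  v_1 ≈ (0.4068, 0.9135)


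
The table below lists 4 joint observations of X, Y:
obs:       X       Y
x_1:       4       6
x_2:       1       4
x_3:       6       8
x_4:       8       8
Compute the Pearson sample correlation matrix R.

Step 1 — column means:
  mean(X) = (4 + 1 + 6 + 8) / 4 = 19/4 = 4.75
  mean(Y) = (6 + 4 + 8 + 8) / 4 = 26/4 = 6.5

Step 2 — sample variances and covariances s[i,j] = (1/(n-1)) · Σ_k (x_{k,i} - mean_i) · (x_{k,j} - mean_j), with n-1 = 3:
  s[X,X] = ((-0.75)·(-0.75) + (-3.75)·(-3.75) + (1.25)·(1.25) + (3.25)·(3.25)) / 3 = 26.75/3 = 8.9167
  s[X,Y] = ((-0.75)·(-0.5) + (-3.75)·(-2.5) + (1.25)·(1.5) + (3.25)·(1.5)) / 3 = 16.5/3 = 5.5
  s[Y,Y] = ((-0.5)·(-0.5) + (-2.5)·(-2.5) + (1.5)·(1.5) + (1.5)·(1.5)) / 3 = 11/3 = 3.6667
  Sample standard deviations s_i = √(s[i,i]):
  s(X) = √(8.9167) = 2.9861
  s(Y) = √(3.6667) = 1.9149

Step 3 — r_{ij} = s_{ij} / (s_i · s_j):
  r[X,X] = 1 (diagonal).
  r[X,Y] = 5.5 / (2.9861 · 1.9149) = 5.5 / 5.7179 = 0.9619
  r[Y,Y] = 1 (diagonal).

R is symmetric with unit diagonal. Assembling:

R = [[1, 0.9619],
 [0.9619, 1]]
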